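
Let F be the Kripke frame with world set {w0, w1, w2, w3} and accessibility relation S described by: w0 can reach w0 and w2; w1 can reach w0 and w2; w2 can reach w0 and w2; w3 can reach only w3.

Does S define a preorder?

No

Reflexive: no — w1 is not related to itself.
Transitive: yes — every two-step S-path is closed by a direct edge.
So S is not a preorder.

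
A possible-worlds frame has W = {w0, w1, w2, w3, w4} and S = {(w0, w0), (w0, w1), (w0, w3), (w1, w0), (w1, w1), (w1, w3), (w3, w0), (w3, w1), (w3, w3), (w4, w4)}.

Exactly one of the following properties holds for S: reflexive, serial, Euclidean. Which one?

Reflexive: no — w2 is not related to itself.
Serial: no — w2 has no S-successor.
Euclidean: yes — any two successors of a common world are S-related.
Only Euclidean holds.

Euclidean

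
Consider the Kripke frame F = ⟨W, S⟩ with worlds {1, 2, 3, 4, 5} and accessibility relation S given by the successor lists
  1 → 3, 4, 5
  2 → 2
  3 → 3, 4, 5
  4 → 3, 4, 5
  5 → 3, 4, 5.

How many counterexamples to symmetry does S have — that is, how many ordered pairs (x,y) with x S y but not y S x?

3

Enumerating: (1,3), (1,4), (1,5).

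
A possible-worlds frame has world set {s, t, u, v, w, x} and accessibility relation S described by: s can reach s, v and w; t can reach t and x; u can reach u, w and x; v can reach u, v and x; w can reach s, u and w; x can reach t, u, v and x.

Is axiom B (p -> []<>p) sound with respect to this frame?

No

By correspondence theory, B is valid on a frame iff S is symmetric.
Symmetric: no — s S v but not v S s.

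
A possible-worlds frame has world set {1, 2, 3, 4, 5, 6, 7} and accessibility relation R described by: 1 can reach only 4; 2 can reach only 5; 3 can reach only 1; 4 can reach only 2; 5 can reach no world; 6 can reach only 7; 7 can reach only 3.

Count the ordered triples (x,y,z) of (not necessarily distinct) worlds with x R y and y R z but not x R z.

Enumerating: (1,4,2), (3,1,4), (4,2,5), (6,7,3), (7,3,1).

5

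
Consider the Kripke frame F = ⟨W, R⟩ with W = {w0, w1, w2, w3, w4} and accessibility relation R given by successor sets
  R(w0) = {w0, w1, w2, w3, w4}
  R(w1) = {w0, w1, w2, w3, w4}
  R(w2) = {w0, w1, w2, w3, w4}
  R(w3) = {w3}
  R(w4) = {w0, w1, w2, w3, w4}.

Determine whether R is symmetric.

No

Symmetric: no — w0 R w3 but not w3 R w0.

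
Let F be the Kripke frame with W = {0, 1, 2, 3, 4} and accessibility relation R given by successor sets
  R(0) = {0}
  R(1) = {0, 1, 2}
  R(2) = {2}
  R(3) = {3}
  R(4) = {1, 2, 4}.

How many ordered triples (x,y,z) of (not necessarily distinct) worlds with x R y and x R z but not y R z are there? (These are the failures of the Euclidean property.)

7

Enumerating: (1,0,1), (1,0,2), (1,2,0), (1,2,1), (4,1,4), (4,2,1), (4,2,4).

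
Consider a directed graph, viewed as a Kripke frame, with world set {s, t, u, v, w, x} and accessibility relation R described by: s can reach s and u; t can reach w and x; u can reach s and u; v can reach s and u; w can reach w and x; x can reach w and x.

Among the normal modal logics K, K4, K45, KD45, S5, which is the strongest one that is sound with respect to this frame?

KD45

Transitive (axiom 4): yes — every two-step R-path is closed by a direct edge.
Euclidean (axiom 5): yes — any two successors of a common world are R-related.
Serial (axiom D): yes — every world has a successor (e.g. s R s).
Reflexive (axiom T): no — t is not related to itself.
So F validates K, K4, K45, KD45; S5 would additionally require R to be reflexive. The strongest is KD45.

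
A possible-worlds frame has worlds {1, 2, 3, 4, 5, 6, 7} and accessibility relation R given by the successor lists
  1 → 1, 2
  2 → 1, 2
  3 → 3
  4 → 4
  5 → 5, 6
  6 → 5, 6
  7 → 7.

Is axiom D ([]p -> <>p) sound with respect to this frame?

Yes

The schema D characterises exactly the serial frames.
Serial: yes — every world has a successor (e.g. 1 R 1).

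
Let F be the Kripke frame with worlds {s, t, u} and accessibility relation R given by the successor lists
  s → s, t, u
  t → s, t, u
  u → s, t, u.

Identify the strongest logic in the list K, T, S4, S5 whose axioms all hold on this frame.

Reflexive (axiom T): yes — every world is R-related to itself.
Transitive (axiom 4): yes — every two-step R-path is closed by a direct edge.
Euclidean (axiom 5): yes — any two successors of a common world are R-related.
So F validates K, T, S4, S5. The strongest is S5.

S5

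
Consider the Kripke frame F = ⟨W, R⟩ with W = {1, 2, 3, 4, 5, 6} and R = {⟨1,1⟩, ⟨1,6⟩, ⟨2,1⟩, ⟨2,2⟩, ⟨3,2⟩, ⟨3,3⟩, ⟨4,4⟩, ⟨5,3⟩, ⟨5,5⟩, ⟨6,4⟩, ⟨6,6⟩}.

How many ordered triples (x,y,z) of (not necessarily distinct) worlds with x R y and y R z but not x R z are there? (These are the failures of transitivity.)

4

Enumerating: (1,6,4), (2,1,6), (3,2,1), (5,3,2).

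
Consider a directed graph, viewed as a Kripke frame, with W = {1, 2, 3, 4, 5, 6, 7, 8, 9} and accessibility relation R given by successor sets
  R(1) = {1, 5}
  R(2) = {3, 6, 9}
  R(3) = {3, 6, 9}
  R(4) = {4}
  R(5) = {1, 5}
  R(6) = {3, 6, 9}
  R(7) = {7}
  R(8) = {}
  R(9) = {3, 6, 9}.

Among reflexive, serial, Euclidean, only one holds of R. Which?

Euclidean

Reflexive: no — 2 is not related to itself.
Serial: no — 8 has no R-successor.
Euclidean: yes — any two successors of a common world are R-related.
Only Euclidean holds.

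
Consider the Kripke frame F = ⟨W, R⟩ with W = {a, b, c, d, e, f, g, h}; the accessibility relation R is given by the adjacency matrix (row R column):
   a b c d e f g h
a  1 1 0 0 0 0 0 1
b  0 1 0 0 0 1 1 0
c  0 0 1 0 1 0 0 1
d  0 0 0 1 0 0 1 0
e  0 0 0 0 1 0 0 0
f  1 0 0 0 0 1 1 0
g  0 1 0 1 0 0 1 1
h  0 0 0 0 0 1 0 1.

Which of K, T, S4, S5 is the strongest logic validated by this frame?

T

Reflexive (axiom T): yes — every world is R-related to itself.
Transitive (axiom 4): no — a R b and b R f, but not a R f.
Euclidean (axiom 5): no — a R b and a R h, but not b R h.
So F validates K, T; S4 would additionally require R to be transitive. The strongest is T.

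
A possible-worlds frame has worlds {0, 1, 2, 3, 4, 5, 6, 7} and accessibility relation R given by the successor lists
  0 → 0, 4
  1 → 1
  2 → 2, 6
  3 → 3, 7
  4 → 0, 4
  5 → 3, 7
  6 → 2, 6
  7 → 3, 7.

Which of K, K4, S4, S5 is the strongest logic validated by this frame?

Transitive (axiom 4): yes — every two-step R-path is closed by a direct edge.
Reflexive (axiom T): no — 5 is not related to itself.
Euclidean (axiom 5): yes — any two successors of a common world are R-related.
So F validates K, K4; S4 would additionally require R to be reflexive. The strongest is K4.

K4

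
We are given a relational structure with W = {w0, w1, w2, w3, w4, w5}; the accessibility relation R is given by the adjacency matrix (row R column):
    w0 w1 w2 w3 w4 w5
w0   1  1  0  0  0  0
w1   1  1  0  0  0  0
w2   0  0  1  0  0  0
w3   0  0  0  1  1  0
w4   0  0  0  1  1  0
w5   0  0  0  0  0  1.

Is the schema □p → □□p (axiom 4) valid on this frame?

Axiom 4 corresponds to the accessibility relation being transitive.
Transitive: yes — every two-step R-path is closed by a direct edge.

Yes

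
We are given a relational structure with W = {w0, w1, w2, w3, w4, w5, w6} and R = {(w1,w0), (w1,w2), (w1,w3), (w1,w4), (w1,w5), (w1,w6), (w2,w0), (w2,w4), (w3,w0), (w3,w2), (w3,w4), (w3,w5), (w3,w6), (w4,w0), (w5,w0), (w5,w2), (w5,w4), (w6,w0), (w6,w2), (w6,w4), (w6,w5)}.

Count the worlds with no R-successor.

Enumerating: w0.

1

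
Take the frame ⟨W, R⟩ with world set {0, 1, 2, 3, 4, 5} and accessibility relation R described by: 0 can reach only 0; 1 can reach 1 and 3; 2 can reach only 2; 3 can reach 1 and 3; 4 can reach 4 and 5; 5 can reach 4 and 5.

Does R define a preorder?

Yes

Reflexive: yes — every world is R-related to itself.
Transitive: yes — every two-step R-path is closed by a direct edge.
So R is a preorder.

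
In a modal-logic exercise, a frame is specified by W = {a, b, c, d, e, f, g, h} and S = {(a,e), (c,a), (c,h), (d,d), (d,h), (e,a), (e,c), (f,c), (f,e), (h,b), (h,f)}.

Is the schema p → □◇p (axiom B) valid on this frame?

No

The schema B characterises exactly the symmetric frames.
Symmetric: no — c S a but not a S c.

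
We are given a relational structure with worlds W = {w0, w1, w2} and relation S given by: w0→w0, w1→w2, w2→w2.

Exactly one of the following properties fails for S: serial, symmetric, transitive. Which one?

Serial: yes — every world has a successor (e.g. w0 S w0).
Symmetric: no — w1 S w2 but not w2 S w1.
Transitive: yes — every two-step S-path is closed by a direct edge.
Only symmetric fails.

symmetric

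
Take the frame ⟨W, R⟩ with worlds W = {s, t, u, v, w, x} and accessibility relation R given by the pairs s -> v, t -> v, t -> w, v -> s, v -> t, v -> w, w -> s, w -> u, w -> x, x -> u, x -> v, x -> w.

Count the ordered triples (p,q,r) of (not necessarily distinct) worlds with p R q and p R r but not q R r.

Enumerating: (s,v,v), (t,v,v), (t,w,v), (t,w,w), (v,s,s), (v,s,t), (v,s,w), (v,t,s), (v,t,t), (v,w,t), (v,w,w), (w,s,s), … and 14 more.
Total: 26.

26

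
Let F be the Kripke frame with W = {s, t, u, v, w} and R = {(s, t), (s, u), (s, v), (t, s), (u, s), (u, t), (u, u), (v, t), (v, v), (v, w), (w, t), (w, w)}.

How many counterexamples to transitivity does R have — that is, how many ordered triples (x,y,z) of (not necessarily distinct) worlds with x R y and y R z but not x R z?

Enumerating: (s,t,s), (s,u,s), (s,v,w), (t,s,t), (t,s,u), (t,s,v), (u,s,v), (v,t,s), (w,t,s).

9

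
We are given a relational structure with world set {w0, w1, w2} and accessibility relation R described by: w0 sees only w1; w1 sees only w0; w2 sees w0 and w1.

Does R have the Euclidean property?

Euclidean: no — w0 R w1 and w0 R w1, but not w1 R w1.

No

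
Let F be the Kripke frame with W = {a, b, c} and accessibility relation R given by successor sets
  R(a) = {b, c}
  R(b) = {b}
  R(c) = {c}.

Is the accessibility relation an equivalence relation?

No

Reflexive: no — a is not related to itself.
Symmetric: no — a R b but not b R a.
Transitive: yes — every two-step R-path is closed by a direct edge.
So R is not an equivalence relation.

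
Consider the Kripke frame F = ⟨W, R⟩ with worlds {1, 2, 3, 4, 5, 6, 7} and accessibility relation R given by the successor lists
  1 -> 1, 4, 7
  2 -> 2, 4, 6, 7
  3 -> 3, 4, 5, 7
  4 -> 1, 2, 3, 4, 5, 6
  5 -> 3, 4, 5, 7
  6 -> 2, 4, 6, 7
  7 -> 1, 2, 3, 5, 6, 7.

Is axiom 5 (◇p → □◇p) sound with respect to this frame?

The schema 5 characterises exactly the Euclidean frames.
Euclidean: no — 1 R 4 and 1 R 7, but not 4 R 7.

No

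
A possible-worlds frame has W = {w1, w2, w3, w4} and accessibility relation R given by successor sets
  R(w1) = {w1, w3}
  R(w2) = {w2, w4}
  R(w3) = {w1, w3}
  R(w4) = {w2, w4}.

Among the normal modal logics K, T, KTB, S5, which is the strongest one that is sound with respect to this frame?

S5

Reflexive (axiom T): yes — every world is R-related to itself.
Symmetric (axiom B): yes — every pair in R has its reverse in R.
Euclidean (axiom 5): yes — any two successors of a common world are R-related.
So F validates K, T, KTB, S5. The strongest is S5.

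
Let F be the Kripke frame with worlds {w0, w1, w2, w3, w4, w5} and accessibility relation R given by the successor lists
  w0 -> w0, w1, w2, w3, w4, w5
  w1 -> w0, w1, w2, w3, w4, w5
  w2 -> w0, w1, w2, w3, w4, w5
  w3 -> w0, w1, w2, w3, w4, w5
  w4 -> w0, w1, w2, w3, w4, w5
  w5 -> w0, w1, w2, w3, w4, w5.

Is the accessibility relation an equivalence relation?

Reflexive: yes — every world is R-related to itself.
Symmetric: yes — every pair in R has its reverse in R.
Transitive: yes — every two-step R-path is closed by a direct edge.
So R is an equivalence relation.

Yes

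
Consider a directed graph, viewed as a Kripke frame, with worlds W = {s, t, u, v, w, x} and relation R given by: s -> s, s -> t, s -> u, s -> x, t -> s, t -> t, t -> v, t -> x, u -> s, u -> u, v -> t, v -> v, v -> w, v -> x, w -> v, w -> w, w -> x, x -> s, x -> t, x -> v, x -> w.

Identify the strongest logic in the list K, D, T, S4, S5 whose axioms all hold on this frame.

Serial (axiom D): yes — every world has a successor (e.g. s R s).
Reflexive (axiom T): no — x is not related to itself.
Transitive (axiom 4): no — s R t and t R v, but not s R v.
Euclidean (axiom 5): no — s R t and s R u, but not t R u.
So F validates K, D; T would additionally require R to be reflexive. The strongest is D.

D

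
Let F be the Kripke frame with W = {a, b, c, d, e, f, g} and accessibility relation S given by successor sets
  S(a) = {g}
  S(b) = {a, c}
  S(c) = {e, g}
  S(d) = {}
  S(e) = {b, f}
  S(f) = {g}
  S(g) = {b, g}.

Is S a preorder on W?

Reflexive: no — a is not related to itself.
Transitive: no — a S g and g S b, but not a S b.
So S is not a preorder.

No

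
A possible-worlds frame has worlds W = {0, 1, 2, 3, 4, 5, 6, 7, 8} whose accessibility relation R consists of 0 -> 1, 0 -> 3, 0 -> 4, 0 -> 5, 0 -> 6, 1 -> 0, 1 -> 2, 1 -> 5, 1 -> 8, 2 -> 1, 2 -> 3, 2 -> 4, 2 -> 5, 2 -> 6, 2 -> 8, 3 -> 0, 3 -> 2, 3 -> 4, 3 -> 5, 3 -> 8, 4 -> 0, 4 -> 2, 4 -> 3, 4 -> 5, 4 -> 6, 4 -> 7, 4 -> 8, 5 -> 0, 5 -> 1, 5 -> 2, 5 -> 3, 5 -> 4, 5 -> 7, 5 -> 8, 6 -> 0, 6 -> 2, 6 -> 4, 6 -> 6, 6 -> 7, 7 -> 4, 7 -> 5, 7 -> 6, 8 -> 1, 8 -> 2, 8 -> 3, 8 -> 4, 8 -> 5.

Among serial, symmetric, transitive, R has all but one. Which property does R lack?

Serial: yes — every world has a successor (e.g. 0 R 1).
Symmetric: yes — every pair in R has its reverse in R.
Transitive: no — 0 R 1 and 1 R 2, but not 0 R 2.
Only transitive fails.

transitive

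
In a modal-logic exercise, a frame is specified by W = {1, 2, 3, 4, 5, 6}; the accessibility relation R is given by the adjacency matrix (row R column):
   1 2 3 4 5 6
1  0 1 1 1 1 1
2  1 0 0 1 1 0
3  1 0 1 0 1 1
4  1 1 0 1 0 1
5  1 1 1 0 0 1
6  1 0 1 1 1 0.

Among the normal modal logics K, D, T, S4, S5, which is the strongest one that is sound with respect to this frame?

Serial (axiom D): yes — every world has a successor (e.g. 1 R 2).
Reflexive (axiom T): no — 1 is not related to itself.
Transitive (axiom 4): no — 2 R 1 and 1 R 3, but not 2 R 3.
Euclidean (axiom 5): no — 1 R 2 and 1 R 3, but not 2 R 3.
So F validates K, D; T would additionally require R to be reflexive. The strongest is D.

D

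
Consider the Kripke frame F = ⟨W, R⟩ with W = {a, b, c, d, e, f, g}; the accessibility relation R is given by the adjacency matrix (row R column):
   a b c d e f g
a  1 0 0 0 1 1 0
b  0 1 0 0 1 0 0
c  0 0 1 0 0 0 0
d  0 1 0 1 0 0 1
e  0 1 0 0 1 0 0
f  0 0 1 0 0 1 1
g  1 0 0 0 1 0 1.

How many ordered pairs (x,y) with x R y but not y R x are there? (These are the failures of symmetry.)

8

Enumerating: (a,e), (a,f), (d,b), (d,g), (f,c), (f,g), (g,a), (g,e).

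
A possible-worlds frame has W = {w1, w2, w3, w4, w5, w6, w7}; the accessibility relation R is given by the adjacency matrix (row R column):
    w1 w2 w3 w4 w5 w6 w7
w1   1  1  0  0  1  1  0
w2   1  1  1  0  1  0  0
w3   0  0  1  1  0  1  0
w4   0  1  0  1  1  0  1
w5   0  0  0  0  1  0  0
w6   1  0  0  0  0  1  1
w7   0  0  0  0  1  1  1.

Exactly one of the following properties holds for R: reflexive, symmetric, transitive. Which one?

Reflexive: yes — every world is R-related to itself.
Symmetric: no — w1 R w5 but not w5 R w1.
Transitive: no — w1 R w2 and w2 R w3, but not w1 R w3.
Only reflexive holds.

reflexive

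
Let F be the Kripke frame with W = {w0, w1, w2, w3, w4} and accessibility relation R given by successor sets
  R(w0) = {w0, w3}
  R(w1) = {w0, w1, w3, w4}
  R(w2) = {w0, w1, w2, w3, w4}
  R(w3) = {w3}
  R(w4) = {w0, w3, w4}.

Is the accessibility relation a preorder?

Reflexive: yes — every world is R-related to itself.
Transitive: yes — every two-step R-path is closed by a direct edge.
So R is a preorder.

Yes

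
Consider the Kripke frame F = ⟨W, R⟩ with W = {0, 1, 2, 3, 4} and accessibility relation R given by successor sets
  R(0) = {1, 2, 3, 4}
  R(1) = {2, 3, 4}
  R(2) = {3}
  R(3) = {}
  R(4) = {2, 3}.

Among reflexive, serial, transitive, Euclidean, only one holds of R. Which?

transitive

Reflexive: no — 0 is not related to itself.
Serial: no — 3 has no R-successor.
Transitive: yes — every two-step R-path is closed by a direct edge.
Euclidean: no — 0 R 2 and 0 R 1, but not 2 R 1.
Only transitive holds.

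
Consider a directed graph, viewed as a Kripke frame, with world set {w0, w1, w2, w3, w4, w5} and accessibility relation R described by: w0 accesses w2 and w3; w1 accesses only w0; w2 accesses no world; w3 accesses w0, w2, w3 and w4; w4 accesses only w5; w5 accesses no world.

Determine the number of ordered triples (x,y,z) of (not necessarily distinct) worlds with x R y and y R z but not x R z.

Enumerating: (w0,w3,w0), (w0,w3,w4), (w1,w0,w2), (w1,w0,w3), (w3,w4,w5).

5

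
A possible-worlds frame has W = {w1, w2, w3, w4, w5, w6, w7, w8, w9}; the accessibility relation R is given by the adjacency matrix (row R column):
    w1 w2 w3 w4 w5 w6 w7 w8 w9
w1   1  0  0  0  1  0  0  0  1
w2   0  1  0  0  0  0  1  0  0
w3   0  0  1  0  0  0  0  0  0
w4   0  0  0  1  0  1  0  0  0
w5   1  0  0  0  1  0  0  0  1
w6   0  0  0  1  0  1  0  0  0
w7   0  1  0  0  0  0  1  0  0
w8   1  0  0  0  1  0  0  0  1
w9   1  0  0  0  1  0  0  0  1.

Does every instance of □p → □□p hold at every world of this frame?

By correspondence theory, 4 is valid on a frame iff R is transitive.
Transitive: yes — every two-step R-path is closed by a direct edge.

Yes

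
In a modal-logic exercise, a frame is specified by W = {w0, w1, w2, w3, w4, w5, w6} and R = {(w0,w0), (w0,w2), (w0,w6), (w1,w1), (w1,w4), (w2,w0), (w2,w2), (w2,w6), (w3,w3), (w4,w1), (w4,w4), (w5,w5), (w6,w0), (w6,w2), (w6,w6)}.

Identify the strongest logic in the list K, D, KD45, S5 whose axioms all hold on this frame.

Serial (axiom D): yes — every world has a successor (e.g. w0 R w0).
Euclidean (axiom 5): yes — any two successors of a common world are R-related.
Transitive (axiom 4): yes — every two-step R-path is closed by a direct edge.
Reflexive (axiom T): yes — every world is R-related to itself.
So F validates K, D, KD45, S5. The strongest is S5.

S5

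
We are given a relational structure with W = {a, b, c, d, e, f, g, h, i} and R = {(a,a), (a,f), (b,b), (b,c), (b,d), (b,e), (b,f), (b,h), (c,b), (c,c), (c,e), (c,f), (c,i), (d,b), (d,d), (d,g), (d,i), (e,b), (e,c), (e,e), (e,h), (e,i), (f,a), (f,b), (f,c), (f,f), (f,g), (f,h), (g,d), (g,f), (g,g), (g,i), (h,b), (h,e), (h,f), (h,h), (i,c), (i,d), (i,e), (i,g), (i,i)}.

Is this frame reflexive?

Reflexive: yes — every world is R-related to itself.

Yes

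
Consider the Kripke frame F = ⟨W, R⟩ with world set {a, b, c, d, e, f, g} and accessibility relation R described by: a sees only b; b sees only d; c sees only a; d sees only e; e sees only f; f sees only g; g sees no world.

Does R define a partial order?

Reflexive: no — a is not related to itself.
Transitive: no — a R b and b R d, but not a R d.
Antisymmetric: yes — no distinct pair is related both ways.
So R is not a partial order.

No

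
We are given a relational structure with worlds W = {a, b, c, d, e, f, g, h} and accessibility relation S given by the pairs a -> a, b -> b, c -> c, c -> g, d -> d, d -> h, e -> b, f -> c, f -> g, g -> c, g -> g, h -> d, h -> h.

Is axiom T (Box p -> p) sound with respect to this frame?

By correspondence theory, T is valid on a frame iff S is reflexive.
Reflexive: no — e is not related to itself.

No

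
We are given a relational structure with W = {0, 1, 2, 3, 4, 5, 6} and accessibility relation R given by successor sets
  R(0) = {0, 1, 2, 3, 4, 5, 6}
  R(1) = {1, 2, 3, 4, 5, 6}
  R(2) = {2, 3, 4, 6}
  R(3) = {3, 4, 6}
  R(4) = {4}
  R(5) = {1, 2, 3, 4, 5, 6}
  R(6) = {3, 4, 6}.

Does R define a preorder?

Yes

Reflexive: yes — every world is R-related to itself.
Transitive: yes — every two-step R-path is closed by a direct edge.
So R is a preorder.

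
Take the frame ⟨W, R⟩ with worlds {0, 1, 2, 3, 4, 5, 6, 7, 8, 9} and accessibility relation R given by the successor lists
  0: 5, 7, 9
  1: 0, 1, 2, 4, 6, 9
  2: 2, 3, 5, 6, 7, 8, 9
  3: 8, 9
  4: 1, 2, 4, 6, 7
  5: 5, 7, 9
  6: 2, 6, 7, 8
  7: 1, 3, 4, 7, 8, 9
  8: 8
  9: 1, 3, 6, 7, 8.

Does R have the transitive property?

No

Transitive: no — 0 R 7 and 7 R 1, but not 0 R 1.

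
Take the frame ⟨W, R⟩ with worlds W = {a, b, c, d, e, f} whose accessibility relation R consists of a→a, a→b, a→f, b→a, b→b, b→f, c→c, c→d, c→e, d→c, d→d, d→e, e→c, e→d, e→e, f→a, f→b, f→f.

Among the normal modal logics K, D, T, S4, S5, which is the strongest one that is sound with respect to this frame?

S5

Serial (axiom D): yes — every world has a successor (e.g. a R a).
Reflexive (axiom T): yes — every world is R-related to itself.
Transitive (axiom 4): yes — every two-step R-path is closed by a direct edge.
Euclidean (axiom 5): yes — any two successors of a common world are R-related.
So F validates K, D, T, S4, S5. The strongest is S5.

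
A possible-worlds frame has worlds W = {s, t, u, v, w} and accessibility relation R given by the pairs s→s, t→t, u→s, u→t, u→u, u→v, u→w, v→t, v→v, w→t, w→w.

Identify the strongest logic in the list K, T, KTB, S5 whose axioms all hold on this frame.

T

Reflexive (axiom T): yes — every world is R-related to itself.
Symmetric (axiom B): no — u R s but not s R u.
Euclidean (axiom 5): no — u R s and u R t, but not s R t.
So F validates K, T; KTB would additionally require R to be symmetric. The strongest is T.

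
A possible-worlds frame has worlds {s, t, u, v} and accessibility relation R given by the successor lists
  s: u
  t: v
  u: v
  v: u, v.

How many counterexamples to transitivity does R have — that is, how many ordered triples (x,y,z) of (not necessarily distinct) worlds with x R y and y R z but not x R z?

Enumerating: (s,u,v), (t,v,u), (u,v,u).

3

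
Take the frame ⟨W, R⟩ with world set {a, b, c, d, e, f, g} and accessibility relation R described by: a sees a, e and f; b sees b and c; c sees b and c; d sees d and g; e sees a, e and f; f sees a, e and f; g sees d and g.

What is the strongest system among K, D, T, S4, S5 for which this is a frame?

S5

Serial (axiom D): yes — every world has a successor (e.g. a R a).
Reflexive (axiom T): yes — every world is R-related to itself.
Transitive (axiom 4): yes — every two-step R-path is closed by a direct edge.
Euclidean (axiom 5): yes — any two successors of a common world are R-related.
So F validates K, D, T, S4, S5. The strongest is S5.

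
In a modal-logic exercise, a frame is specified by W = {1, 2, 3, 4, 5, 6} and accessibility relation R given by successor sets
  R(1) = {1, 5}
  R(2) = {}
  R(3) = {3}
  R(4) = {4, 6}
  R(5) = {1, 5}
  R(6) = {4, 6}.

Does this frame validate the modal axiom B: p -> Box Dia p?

Yes

By correspondence theory, B is valid on a frame iff R is symmetric.
Symmetric: yes — every pair in R has its reverse in R.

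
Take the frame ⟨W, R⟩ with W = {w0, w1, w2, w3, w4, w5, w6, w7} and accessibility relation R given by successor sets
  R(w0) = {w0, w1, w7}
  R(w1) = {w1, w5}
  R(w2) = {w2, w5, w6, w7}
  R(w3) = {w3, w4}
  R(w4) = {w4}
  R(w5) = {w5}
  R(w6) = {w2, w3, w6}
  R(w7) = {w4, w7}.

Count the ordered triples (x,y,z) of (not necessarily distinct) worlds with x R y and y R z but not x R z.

Enumerating: (w0,w1,w5), (w0,w7,w4), (w2,w6,w3), (w2,w7,w4), (w6,w2,w5), (w6,w2,w7), (w6,w3,w4).

7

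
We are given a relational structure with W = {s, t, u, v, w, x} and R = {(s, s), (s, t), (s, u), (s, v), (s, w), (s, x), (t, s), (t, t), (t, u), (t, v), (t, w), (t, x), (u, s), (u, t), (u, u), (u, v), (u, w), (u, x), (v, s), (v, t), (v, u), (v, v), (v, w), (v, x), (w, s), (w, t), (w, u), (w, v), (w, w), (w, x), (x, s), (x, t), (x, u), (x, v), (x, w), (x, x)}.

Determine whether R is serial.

Yes

Serial: yes — every world has a successor (e.g. s R s).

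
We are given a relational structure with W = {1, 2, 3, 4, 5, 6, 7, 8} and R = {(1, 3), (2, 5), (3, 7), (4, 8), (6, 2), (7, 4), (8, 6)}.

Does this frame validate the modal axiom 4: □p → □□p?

Axiom 4 corresponds to the accessibility relation being transitive.
Transitive: no — 1 R 3 and 3 R 7, but not 1 R 7.

No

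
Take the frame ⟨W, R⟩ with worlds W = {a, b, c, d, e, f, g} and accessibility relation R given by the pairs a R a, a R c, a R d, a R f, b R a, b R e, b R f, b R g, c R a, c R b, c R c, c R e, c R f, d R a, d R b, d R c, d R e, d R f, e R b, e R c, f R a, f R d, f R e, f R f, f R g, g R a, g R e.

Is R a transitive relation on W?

Transitive: no — a R c and c R b, but not a R b.

No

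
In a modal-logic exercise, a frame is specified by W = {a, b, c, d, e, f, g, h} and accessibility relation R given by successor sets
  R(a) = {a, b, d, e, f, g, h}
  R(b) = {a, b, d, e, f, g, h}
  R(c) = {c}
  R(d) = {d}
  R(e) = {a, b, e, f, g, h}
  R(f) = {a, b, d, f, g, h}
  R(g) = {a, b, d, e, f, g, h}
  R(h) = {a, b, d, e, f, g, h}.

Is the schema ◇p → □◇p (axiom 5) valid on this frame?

No

The schema 5 characterises exactly the Euclidean frames.
Euclidean: no — a R d and a R b, but not d R b.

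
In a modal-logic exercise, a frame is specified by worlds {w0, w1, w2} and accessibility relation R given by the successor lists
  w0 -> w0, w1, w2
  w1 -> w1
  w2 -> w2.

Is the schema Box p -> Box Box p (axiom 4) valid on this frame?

The schema 4 characterises exactly the transitive frames.
Transitive: yes — every two-step R-path is closed by a direct edge.

Yes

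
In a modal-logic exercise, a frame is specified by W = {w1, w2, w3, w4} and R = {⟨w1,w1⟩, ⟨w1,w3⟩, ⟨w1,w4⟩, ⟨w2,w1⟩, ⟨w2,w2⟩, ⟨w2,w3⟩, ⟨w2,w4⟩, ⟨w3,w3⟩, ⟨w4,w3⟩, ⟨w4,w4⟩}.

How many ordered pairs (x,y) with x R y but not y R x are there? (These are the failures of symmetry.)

Enumerating: (w1,w3), (w1,w4), (w2,w1), (w2,w3), (w2,w4), (w4,w3).

6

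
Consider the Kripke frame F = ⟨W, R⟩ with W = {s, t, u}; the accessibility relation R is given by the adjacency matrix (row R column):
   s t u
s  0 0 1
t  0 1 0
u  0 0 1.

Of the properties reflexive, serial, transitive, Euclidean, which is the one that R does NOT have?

Reflexive: no — s is not related to itself.
Serial: yes — every world has a successor (e.g. s R u).
Transitive: yes — every two-step R-path is closed by a direct edge.
Euclidean: yes — any two successors of a common world are R-related.
Only reflexive fails.

reflexive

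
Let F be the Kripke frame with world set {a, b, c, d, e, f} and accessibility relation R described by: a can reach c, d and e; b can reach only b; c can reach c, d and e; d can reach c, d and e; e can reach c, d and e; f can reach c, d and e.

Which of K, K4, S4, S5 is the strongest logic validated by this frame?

Transitive (axiom 4): yes — every two-step R-path is closed by a direct edge.
Reflexive (axiom T): no — a is not related to itself.
Euclidean (axiom 5): yes — any two successors of a common world are R-related.
So F validates K, K4; S4 would additionally require R to be reflexive. The strongest is K4.

K4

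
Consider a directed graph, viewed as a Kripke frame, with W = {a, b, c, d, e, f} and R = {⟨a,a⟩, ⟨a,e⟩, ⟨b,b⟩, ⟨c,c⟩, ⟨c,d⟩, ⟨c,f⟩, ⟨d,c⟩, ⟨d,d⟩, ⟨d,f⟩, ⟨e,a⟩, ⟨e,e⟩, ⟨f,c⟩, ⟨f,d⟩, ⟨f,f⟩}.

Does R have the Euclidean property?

Yes

Euclidean: yes — any two successors of a common world are R-related.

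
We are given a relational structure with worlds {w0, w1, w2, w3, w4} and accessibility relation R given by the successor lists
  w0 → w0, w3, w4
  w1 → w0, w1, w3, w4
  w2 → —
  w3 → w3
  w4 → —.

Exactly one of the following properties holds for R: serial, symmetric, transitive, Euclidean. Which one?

transitive

Serial: no — w2 has no R-successor.
Symmetric: no — w0 R w3 but not w3 R w0.
Transitive: yes — every two-step R-path is closed by a direct edge.
Euclidean: no — w0 R w3 and w0 R w4, but not w3 R w4.
Only transitive holds.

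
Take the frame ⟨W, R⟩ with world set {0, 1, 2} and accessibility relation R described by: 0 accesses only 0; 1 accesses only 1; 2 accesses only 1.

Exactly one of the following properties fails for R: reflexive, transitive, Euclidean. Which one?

reflexive

Reflexive: no — 2 is not related to itself.
Transitive: yes — every two-step R-path is closed by a direct edge.
Euclidean: yes — any two successors of a common world are R-related.
Only reflexive fails.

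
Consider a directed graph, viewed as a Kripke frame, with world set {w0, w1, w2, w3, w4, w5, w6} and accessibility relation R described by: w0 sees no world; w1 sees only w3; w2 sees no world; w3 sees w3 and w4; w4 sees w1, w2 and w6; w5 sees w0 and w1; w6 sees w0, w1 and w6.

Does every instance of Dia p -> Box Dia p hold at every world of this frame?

No

By correspondence theory, 5 is valid on a frame iff R is Euclidean.
Euclidean: no — w4 R w1 and w4 R w2, but not w1 R w2.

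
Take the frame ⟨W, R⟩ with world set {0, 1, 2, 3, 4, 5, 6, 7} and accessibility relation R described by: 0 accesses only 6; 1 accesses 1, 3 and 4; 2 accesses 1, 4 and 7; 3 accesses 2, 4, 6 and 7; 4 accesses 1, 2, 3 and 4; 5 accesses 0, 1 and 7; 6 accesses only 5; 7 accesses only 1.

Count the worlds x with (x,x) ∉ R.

Enumerating: 0, 2, 3, 5, 6, 7.

6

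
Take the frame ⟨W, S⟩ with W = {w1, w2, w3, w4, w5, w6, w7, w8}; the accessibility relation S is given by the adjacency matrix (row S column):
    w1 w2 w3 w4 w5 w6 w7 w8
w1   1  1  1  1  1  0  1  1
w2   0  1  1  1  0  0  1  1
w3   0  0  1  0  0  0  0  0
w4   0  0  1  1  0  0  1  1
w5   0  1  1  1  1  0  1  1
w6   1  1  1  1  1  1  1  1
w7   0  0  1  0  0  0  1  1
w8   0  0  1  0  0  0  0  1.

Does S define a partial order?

Reflexive: yes — every world is S-related to itself.
Transitive: yes — every two-step S-path is closed by a direct edge.
Antisymmetric: yes — no distinct pair is related both ways.
So S is a partial order.

Yes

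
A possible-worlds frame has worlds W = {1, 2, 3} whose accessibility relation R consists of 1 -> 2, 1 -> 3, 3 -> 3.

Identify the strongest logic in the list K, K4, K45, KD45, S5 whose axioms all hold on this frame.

Transitive (axiom 4): yes — every two-step R-path is closed by a direct edge.
Euclidean (axiom 5): no — 1 R 2 and 1 R 3, but not 2 R 3.
Serial (axiom D): no — 2 has no R-successor.
Reflexive (axiom T): no — 1 is not related to itself.
So F validates K, K4; K45 would additionally require R to be Euclidean. The strongest is K4.

K4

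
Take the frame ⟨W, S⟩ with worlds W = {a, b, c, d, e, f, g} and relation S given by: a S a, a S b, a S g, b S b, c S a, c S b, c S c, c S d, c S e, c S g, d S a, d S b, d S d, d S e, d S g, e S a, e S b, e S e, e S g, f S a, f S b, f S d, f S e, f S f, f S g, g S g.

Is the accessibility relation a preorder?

Yes

Reflexive: yes — every world is S-related to itself.
Transitive: yes — every two-step S-path is closed by a direct edge.
So S is a preorder.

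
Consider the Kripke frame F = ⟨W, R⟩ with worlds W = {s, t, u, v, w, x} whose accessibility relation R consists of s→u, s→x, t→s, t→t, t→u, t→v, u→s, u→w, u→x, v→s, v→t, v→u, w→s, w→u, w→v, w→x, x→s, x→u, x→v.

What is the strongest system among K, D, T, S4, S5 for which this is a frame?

D

Serial (axiom D): yes — every world has a successor (e.g. s R u).
Reflexive (axiom T): no — s is not related to itself.
Transitive (axiom 4): no — s R u and u R w, but not s R w.
Euclidean (axiom 5): no — t R s and t R v, but not s R v.
So F validates K, D; T would additionally require R to be reflexive. The strongest is D.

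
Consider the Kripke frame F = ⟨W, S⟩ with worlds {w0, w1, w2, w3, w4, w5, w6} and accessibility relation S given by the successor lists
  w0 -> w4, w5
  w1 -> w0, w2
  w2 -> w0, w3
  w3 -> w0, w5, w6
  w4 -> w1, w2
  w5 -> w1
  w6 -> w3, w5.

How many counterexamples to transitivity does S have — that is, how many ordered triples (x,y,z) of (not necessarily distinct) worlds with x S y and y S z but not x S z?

21

Enumerating: (w0,w4,w1), (w0,w4,w2), (w0,w5,w1), (w1,w0,w4), (w1,w0,w5), (w1,w2,w3), (w2,w0,w4), (w2,w0,w5), (w2,w3,w5), (w2,w3,w6), (w3,w0,w4), (w3,w5,w1), … and 9 more.
Total: 21.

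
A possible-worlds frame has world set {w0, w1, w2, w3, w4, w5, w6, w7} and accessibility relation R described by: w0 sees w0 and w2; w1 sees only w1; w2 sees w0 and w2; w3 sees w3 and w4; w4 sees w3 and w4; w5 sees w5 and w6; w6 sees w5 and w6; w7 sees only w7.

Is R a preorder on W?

Reflexive: yes — every world is R-related to itself.
Transitive: yes — every two-step R-path is closed by a direct edge.
So R is a preorder.

Yes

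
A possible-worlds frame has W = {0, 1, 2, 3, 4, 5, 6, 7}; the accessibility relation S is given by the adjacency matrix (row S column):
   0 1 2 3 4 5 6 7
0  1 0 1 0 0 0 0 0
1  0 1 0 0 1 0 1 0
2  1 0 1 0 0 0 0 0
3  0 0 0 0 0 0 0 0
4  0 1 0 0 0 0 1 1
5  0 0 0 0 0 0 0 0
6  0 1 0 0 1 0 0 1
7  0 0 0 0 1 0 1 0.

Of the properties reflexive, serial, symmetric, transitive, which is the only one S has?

symmetric

Reflexive: no — 3 is not related to itself.
Serial: no — 3 has no S-successor.
Symmetric: yes — every pair in S has its reverse in S.
Transitive: no — 1 S 4 and 4 S 7, but not 1 S 7.
Only symmetric holds.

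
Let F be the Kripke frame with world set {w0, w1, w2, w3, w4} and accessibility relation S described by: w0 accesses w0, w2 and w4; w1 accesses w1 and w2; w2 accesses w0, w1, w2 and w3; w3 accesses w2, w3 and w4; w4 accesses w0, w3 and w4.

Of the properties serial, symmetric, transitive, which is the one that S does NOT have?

transitive

Serial: yes — every world has a successor (e.g. w0 S w0).
Symmetric: yes — every pair in S has its reverse in S.
Transitive: no — w0 S w2 and w2 S w1, but not w0 S w1.
Only transitive fails.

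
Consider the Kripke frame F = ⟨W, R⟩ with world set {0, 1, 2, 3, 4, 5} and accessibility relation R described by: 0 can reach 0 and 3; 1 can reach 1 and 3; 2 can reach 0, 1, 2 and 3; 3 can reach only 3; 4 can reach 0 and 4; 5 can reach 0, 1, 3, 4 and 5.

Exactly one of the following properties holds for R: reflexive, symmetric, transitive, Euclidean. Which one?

Reflexive: yes — every world is R-related to itself.
Symmetric: no — 0 R 3 but not 3 R 0.
Transitive: no — 4 R 0 and 0 R 3, but not 4 R 3.
Euclidean: no — 2 R 0 and 2 R 1, but not 0 R 1.
Only reflexive holds.

reflexive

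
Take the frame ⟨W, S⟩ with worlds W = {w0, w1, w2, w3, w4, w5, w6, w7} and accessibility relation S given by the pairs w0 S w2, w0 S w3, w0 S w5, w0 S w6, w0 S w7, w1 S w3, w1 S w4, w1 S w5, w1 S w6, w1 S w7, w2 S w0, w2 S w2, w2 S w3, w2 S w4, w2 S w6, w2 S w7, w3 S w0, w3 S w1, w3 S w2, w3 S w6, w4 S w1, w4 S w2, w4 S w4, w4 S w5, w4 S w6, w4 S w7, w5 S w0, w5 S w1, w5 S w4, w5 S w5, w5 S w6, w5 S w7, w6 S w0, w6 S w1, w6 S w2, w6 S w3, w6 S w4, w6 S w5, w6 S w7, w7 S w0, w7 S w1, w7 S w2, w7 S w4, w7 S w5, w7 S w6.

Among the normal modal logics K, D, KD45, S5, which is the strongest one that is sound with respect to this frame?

D

Serial (axiom D): yes — every world has a successor (e.g. w0 S w2).
Euclidean (axiom 5): no — w0 S w2 and w0 S w5, but not w2 S w5.
Transitive (axiom 4): no — w0 S w2 and w2 S w4, but not w0 S w4.
Reflexive (axiom T): no — w0 is not related to itself.
So F validates K, D; KD45 would additionally require S to be Euclidean and transitive. The strongest is D.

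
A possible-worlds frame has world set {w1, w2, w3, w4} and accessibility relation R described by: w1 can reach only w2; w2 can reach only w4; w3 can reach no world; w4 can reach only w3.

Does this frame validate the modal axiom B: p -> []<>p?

No

The schema B characterises exactly the symmetric frames.
Symmetric: no — w1 R w2 but not w2 R w1.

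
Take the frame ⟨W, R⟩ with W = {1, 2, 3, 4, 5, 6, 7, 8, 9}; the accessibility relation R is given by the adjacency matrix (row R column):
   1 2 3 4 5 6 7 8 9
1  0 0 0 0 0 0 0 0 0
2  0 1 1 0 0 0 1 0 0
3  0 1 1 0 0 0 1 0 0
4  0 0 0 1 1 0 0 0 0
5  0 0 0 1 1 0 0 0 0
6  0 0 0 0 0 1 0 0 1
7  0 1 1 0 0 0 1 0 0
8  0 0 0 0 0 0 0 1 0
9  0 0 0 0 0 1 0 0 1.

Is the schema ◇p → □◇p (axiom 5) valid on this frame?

Yes

Axiom 5 corresponds to the accessibility relation being Euclidean.
Euclidean: yes — any two successors of a common world are R-related.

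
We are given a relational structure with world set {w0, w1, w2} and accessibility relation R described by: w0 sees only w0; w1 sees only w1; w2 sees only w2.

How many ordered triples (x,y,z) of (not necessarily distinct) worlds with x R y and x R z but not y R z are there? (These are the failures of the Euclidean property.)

R is Euclidean; there are no such tuples.

0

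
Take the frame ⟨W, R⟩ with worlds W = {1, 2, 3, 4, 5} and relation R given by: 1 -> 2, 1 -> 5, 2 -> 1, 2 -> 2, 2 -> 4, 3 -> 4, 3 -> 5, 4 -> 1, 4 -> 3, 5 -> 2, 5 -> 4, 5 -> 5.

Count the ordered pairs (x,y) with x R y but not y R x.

6

Enumerating: (1,5), (2,4), (3,5), (4,1), (5,2), (5,4).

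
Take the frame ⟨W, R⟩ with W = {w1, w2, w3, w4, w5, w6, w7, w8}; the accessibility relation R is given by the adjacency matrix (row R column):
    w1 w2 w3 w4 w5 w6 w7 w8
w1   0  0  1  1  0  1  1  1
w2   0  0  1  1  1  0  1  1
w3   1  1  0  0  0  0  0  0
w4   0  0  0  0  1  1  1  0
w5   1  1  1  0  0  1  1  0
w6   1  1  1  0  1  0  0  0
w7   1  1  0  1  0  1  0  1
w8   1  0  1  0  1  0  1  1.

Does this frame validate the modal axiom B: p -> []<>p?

No

By correspondence theory, B is valid on a frame iff R is symmetric.
Symmetric: no — w1 R w4 but not w4 R w1.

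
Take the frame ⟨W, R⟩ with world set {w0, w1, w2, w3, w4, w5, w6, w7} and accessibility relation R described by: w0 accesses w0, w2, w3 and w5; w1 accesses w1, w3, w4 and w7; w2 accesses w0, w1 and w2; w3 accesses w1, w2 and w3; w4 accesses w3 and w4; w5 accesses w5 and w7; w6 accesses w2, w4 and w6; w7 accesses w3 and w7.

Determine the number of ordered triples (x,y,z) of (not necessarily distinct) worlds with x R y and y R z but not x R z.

20

Enumerating: (w0,w2,w1), (w0,w3,w1), (w0,w5,w7), (w1,w3,w2), (w2,w0,w3), (w2,w0,w5), (w2,w1,w3), (w2,w1,w4), (w2,w1,w7), (w3,w1,w4), (w3,w1,w7), (w3,w2,w0), … and 8 more.
Total: 20.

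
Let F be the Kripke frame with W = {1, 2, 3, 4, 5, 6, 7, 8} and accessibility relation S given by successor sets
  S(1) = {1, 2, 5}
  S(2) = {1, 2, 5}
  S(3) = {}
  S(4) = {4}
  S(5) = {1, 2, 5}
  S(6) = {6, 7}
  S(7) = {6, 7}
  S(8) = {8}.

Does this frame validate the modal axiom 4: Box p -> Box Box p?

Yes

By correspondence theory, 4 is valid on a frame iff S is transitive.
Transitive: yes — every two-step S-path is closed by a direct edge.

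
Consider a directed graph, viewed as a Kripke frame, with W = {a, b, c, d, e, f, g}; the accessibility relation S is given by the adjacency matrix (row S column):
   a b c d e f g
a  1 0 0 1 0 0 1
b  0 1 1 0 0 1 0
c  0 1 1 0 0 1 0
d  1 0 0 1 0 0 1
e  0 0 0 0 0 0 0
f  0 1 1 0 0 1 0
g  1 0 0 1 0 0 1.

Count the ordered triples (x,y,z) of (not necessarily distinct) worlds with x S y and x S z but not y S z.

S is Euclidean; there are no such tuples.

0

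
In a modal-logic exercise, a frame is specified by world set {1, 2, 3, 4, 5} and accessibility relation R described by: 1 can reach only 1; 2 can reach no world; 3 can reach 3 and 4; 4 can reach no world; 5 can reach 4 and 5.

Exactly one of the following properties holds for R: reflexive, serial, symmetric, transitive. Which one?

transitive

Reflexive: no — 2 is not related to itself.
Serial: no — 2 has no R-successor.
Symmetric: no — 3 R 4 but not 4 R 3.
Transitive: yes — every two-step R-path is closed by a direct edge.
Only transitive holds.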